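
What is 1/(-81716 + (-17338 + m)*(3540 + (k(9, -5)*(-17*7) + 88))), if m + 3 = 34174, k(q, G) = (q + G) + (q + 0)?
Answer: 1/34947757 ≈ 2.8614e-8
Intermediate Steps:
k(q, G) = G + 2*q (k(q, G) = (G + q) + q = G + 2*q)
m = 34171 (m = -3 + 34174 = 34171)
1/(-81716 + (-17338 + m)*(3540 + (k(9, -5)*(-17*7) + 88))) = 1/(-81716 + (-17338 + 34171)*(3540 + ((-5 + 2*9)*(-17*7) + 88))) = 1/(-81716 + 16833*(3540 + ((-5 + 18)*(-119) + 88))) = 1/(-81716 + 16833*(3540 + (13*(-119) + 88))) = 1/(-81716 + 16833*(3540 + (-1547 + 88))) = 1/(-81716 + 16833*(3540 - 1459)) = 1/(-81716 + 16833*2081) = 1/(-81716 + 35029473) = 1/34947757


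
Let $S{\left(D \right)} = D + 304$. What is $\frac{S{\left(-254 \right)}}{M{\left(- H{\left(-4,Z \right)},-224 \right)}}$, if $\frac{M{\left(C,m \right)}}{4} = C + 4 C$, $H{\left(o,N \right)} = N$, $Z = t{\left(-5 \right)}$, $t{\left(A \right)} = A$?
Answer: $\frac{1}{2} \approx 0.5$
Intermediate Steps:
$Z = -5$
$M{\left(C,m \right)} = 20 C$ ($M{\left(C,m \right)} = 4 \left(C + 4 C\right) = 4 \cdot 5 C = 20 C$)
$S{\left(D \right)} = 304 + D$
$\frac{S{\left(-254 \right)}}{M{\left(- H{\left(-4,Z \right)},-224 \right)}} = \frac{304 - 254}{20 \left(\left(-1\right) \left(-5\right)\right)} = \frac{50}{20 \cdot 5} = \frac{50}{100} = 50 \cdot \frac{1}{100} = \frac{1}{2}$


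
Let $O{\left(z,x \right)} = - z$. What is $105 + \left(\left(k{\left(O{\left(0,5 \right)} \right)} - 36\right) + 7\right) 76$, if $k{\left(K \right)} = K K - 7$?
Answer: $-2631$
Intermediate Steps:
$k{\left(K \right)} = -7 + K^{2}$ ($k{\left(K \right)} = K^{2} - 7 = -7 + K^{2}$)
$105 + \left(\left(k{\left(O{\left(0,5 \right)} \right)} - 36\right) + 7\right) 76 = 105 + \left(\left(\left(-7 + \left(\left(-1\right) 0\right)^{2}\right) - 36\right) + 7\right) 76 = 105 + \left(\left(\left(-7 + 0^{2}\right) - 36\right) + 7\right) 76 = 105 + \left(\left(\left(-7 + 0\right) - 36\right) + 7\right) 76 = 105 + \left(\left(-7 - 36\right) + 7\right) 76 = 105 + \left(-43 + 7\right) 76 = 105 - 2736 = -2631$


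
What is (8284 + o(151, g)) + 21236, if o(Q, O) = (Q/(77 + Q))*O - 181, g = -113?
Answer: 6672229/228 ≈ 29264.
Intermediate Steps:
o(Q, O) = -181 + O*Q/(77 + Q) (o(Q, O) = (Q/(77 + Q))*O - 181 = O*Q/(77 + Q) - 181 = -181 + O*Q/(77 + Q))
(8284 + o(151, g)) + 21236 = (8284 + (-13937 - 181*151 - 113*151)/(77 + 151)) + 21236 = (8284 + (-13937 - 27331 - 17063)/228) + 21236 = (8284 + (1/228)*(-58331)) + 21236 = (8284 - 58331/228) + 21236 = 1830421/228 + 21236 = 6672229/228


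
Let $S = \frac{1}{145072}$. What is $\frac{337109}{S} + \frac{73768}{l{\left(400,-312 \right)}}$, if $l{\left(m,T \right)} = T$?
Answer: $\frac{1907297987851}{39} \approx 4.8905 \cdot 10^{10}$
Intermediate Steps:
$S = \frac{1}{145072} \approx 6.8931 \cdot 10^{-6}$
$\frac{337109}{S} + \frac{73768}{l{\left(400,-312 \right)}} = 337109 \frac{1}{\frac{1}{145072}} + \frac{73768}{-312} = 337109 \cdot 145072 + 73768 \left(- \frac{1}{312}\right) = 48905076848 - \frac{9221}{39} = \frac{1907297987851}{39}$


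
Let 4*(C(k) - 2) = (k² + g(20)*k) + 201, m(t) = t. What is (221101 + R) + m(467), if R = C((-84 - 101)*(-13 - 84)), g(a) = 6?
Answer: 80754294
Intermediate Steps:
C(k) = 209/4 + k²/4 + 3*k/2 (C(k) = 2 + ((k² + 6*k) + 201)/4 = 2 + (201 + k² + 6*k)/4 = 2 + (201/4 + k²/4 + 3*k/2) = 209/4 + k²/4 + 3*k/2)
R = 80532726 (R = 209/4 + ((-84 - 101)*(-13 - 84))²/4 + 3*((-84 - 101)*(-13 - 84))/2 = 209/4 + (-185*(-97))²/4 + 3*(-185*(-97))/2 = 209/4 + (¼)*17945² + (3/2)*17945 = 209/4 + (¼)*322023025 + 53835/2 = 209/4 + 322023025/4 + 53835/2 = 80532726)
(221101 + R) + m(467) = (221101 + 80532726) + 467 = 80753827 + 467 = 80754294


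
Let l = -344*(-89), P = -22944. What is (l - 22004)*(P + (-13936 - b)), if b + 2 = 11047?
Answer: -412730100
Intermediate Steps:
b = 11045 (b = -2 + 11047 = 11045)
l = 30616
(l - 22004)*(P + (-13936 - b)) = (30616 - 22004)*(-22944 + (-13936 - 1*11045)) = 8612*(-22944 + (-13936 - 11045)) = 8612*(-22944 - 24981) = 8612*(-47925) = -412730100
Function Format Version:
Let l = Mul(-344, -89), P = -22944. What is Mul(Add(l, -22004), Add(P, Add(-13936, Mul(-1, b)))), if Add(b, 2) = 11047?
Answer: -412730100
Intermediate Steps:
b = 11045 (b = Add(-2, 11047) = 11045)
l = 30616
Mul(Add(l, -22004), Add(P, Add(-13936, Mul(-1, b)))) = Mul(Add(30616, -22004), Add(-22944, Add(-13936, Mul(-1, 11045)))) = Mul(8612, Add(-22944, Add(-13936, -11045))) = Mul(8612, Add(-22944, -24981)) = Mul(8612, -47925) = -412730100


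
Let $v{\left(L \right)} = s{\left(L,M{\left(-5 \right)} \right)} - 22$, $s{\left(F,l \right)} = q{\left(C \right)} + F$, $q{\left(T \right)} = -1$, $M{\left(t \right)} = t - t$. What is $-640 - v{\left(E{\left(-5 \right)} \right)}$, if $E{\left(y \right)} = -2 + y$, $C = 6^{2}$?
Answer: $-610$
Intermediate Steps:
$M{\left(t \right)} = 0$
$C = 36$
$s{\left(F,l \right)} = -1 + F$
$v{\left(L \right)} = -23 + L$ ($v{\left(L \right)} = \left(-1 + L\right) - 22 = -23 + L$)
$-640 - v{\left(E{\left(-5 \right)} \right)} = -640 - \left(-23 - 7\right) = -640 - -30 = -640 + 30 = -610$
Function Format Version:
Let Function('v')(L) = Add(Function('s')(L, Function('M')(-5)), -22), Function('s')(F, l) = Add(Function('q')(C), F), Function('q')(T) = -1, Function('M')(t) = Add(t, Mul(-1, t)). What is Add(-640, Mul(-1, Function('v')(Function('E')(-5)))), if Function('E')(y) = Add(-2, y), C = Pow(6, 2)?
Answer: -610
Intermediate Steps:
Function('M')(t) = 0
C = 36
Function('s')(F, l) = Add(-1, F)
Function('v')(L) = Add(-23, L) (Function('v')(L) = Add(Add(-1, L), -22) = Add(-23, L))
Add(-640, Mul(-1, Function('v')(Function('E')(-5)))) = Add(-640, Mul(-1, Add(-23, Add(-2, -5)))) = Add(-640, Mul(-1, Add(-23, -7))) = Add(-640, Mul(-1, -30)) = Add(-640, 30) = -610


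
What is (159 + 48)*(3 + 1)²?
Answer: 3312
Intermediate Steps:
(159 + 48)*(3 + 1)² = 207*4² = 207*16 = 3312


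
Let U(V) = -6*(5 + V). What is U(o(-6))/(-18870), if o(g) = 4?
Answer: 9/3145 ≈ 0.0028617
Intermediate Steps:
U(V) = -30 - 6*V
U(o(-6))/(-18870) = (-30 - 6*4)/(-18870) = (-30 - 24)*(-1/18870) = -54*(-1/18870) = 9/3145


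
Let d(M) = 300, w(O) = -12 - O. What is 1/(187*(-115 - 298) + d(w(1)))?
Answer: -1/76931 ≈ -1.2999e-5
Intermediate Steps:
1/(187*(-115 - 298) + d(w(1))) = 1/(187*(-115 - 298) + 300) = 1/(187*(-413) + 300) = 1/(-77231 + 300) = 1/(-76931) = -1/76931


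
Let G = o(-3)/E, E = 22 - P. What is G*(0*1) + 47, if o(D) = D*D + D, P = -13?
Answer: 47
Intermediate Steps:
E = 35 (E = 22 - 1*(-13) = 22 + 13 = 35)
o(D) = D + D² (o(D) = D² + D = D + D²)
G = 6/35 (G = -3*(1 - 3)/35 = -3*(-2)*(1/35) = 6*(1/35) = 6/35 ≈ 0.17143)
G*(0*1) + 47 = 6*(0*1)/35 + 47 = (6/35)*0 + 47 = 0 + 47 = 47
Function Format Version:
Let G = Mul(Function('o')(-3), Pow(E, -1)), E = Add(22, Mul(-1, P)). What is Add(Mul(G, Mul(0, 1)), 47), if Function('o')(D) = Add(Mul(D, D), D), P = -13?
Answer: 47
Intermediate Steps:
E = 35 (E = Add(22, Mul(-1, -13)) = Add(22, 13) = 35)
Function('o')(D) = Add(D, Pow(D, 2)) (Function('o')(D) = Add(Pow(D, 2), D) = Add(D, Pow(D, 2)))
G = Rational(6, 35) (G = Mul(Mul(-3, Add(1, -3)), Pow(35, -1)) = Mul(Mul(-3, -2), Rational(1, 35)) = Mul(6, Rational(1, 35)) = Rational(6, 35) ≈ 0.17143)
Add(Mul(G, Mul(0, 1)), 47) = Add(Mul(Rational(6, 35), Mul(0, 1)), 47) = Add(Mul(Rational(6, 35), 0), 47) = Add(0, 47) = 47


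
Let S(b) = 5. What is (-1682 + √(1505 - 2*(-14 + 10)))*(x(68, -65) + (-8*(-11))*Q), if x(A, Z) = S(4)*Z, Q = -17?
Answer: 3062922 - 1821*√1513 ≈ 2.9921e+6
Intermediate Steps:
x(A, Z) = 5*Z
(-1682 + √(1505 - 2*(-14 + 10)))*(x(68, -65) + (-8*(-11))*Q) = (-1682 + √(1505 - 2*(-14 + 10)))*(5*(-65) - 8*(-11)*(-17)) = (-1682 + √(1505 - 2*(-4)))*(-325 + 88*(-17)) = (-1682 + √(1505 + 8))*(-325 - 1496) = (-1682 + √1513)*(-1821) = 3062922 - 1821*√1513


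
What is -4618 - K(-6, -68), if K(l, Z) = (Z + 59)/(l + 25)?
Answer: -87733/19 ≈ -4617.5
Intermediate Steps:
K(l, Z) = (59 + Z)/(25 + l)
-4618 - K(-6, -68) = -4618 - (59 - 68)/(25 - 6) = -4618 - (-9)/19 = -4618 - 1*(-9/19) = -4618 + 9/19 = -87733/19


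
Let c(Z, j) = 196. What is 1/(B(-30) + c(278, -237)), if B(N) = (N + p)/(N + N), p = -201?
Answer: 20/3997 ≈ 0.0050038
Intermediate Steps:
B(N) = (-201 + N)/(2*N) (B(N) = (N - 201)/(N + N) = (-201 + N)/((2*N)) = (-201 + N)*(1/(2*N)) = (-201 + N)/(2*N))
1/(B(-30) + c(278, -237)) = 1/((½)*(-201 - 30)/(-30) + 196) = 1/((½)*(-1/30)*(-231) + 196) = 1/(77/20 + 196) = 1/(3997/20) = 20/3997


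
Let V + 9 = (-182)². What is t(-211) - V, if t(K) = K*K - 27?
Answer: 11379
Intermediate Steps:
V = 33115 (V = -9 + (-182)² = -9 + 33124 = 33115)
t(K) = -27 + K² (t(K) = K² - 27 = -27 + K²)
t(-211) - V = (-27 + (-211)²) - 1*33115 = (-27 + 44521) - 33115 = 44494 - 33115 = 11379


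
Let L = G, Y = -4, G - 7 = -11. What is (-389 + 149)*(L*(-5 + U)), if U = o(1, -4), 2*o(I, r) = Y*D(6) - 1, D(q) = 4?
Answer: -12960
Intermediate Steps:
G = -4 (G = 7 - 11 = -4)
L = -4
o(I, r) = -17/2 (o(I, r) = (-4*4 - 1)/2 = (-16 - 1)/2 = (1/2)*(-17) = -17/2)
U = -17/2 ≈ -8.5000
(-389 + 149)*(L*(-5 + U)) = (-389 + 149)*(-4*(-5 - 17/2)) = -(-960)*(-27)/2 = -240*54 = -12960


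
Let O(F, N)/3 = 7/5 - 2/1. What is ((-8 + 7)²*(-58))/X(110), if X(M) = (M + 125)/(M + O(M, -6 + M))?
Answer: -31378/1175 ≈ -26.705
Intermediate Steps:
O(F, N) = -9/5 (O(F, N) = 3*(7/5 - 2/1) = 3*(7*(⅕) - 2*1) = 3*(7/5 - 2) = 3*(-⅗) = -9/5)
X(M) = (125 + M)/(-9/5 + M) (X(M) = (M + 125)/(M - 9/5) = (125 + M)/(-9/5 + M))
((-8 + 7)²*(-58))/X(110) = ((-8 + 7)²*(-58))/((5*(125 + 110)/(-9 + 5*110))) = ((-1)²*(-58))/((5*235/(-9 + 550))) = (1*(-58))/((5*235/541)) = -58/(5*(1/541)*235) = -58/1175/541 = -58*541/1175 = -31378/1175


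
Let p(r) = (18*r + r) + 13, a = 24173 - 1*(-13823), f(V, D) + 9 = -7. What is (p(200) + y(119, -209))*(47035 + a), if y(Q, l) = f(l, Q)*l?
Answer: 608566867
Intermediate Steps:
f(V, D) = -16 (f(V, D) = -9 - 7 = -16)
a = 37996 (a = 24173 + 13823 = 37996)
y(Q, l) = -16*l
p(r) = 13 + 19*r (p(r) = 19*r + 13 = 13 + 19*r)
(p(200) + y(119, -209))*(47035 + a) = ((13 + 19*200) - 16*(-209))*(47035 + 37996) = ((13 + 3800) + 3344)*85031 = (3813 + 3344)*85031 = 7157*85031 = 608566867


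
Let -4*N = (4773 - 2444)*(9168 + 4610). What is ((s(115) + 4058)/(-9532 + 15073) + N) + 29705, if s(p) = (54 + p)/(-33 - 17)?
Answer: -369055292924/46175 ≈ -7.9925e+6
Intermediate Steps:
s(p) = -27/25 - p/50 (s(p) = (54 + p)/(-50) = (54 + p)*(-1/50) = -27/25 - p/50)
N = -16044481/2 (N = -(4773 - 2444)*(9168 + 4610)/4 = -2329*13778/4 = -¼*32088962 = -16044481/2 ≈ -8.0222e+6)
((s(115) + 4058)/(-9532 + 15073) + N) + 29705 = (((-27/25 - 1/50*115) + 4058)/(-9532 + 15073) - 16044481/2) + 29705 = (((-27/25 - 23/10) + 4058)/5541 - 16044481/2) + 29705 = ((-169/50 + 4058)*(1/5541) - 16044481/2) + 29705 = ((202731/50)*(1/5541) - 16044481/2) + 29705 = (67577/92350 - 16044481/2) + 29705 = -370426921299/46175 + 29705 = -369055292924/46175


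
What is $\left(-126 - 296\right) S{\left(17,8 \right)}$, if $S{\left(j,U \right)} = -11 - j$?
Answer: $11816$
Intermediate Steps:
$\left(-126 - 296\right) S{\left(17,8 \right)} = \left(-126 - 296\right) \left(-11 - 17\right) = - 422 \left(-11 - 17\right) = \left(-422\right) \left(-28\right) = 11816$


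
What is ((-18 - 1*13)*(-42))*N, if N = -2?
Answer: -2604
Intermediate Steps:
((-18 - 1*13)*(-42))*N = ((-18 - 1*13)*(-42))*(-2) = ((-18 - 13)*(-42))*(-2) = -31*(-42)*(-2) = 1302*(-2) = -2604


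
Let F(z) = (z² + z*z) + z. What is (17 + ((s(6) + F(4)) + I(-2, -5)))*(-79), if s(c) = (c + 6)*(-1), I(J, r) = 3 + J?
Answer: -3318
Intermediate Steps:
F(z) = z + 2*z² (F(z) = (z² + z²) + z = 2*z² + z = z + 2*z²)
s(c) = -6 - c (s(c) = (6 + c)*(-1) = -6 - c)
(17 + ((s(6) + F(4)) + I(-2, -5)))*(-79) = (17 + (((-6 - 1*6) + 4*(1 + 2*4)) + (3 - 2)))*(-79) = (17 + (((-6 - 6) + 4*(1 + 8)) + 1))*(-79) = (17 + ((-12 + 4*9) + 1))*(-79) = (17 + ((-12 + 36) + 1))*(-79) = (17 + (24 + 1))*(-79) = (17 + 25)*(-79) = 42*(-79) = -3318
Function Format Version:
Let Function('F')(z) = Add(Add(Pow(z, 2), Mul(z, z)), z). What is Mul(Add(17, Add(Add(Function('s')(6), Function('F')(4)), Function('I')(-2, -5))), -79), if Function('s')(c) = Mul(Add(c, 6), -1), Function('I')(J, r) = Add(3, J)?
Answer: -3318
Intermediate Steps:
Function('F')(z) = Add(z, Mul(2, Pow(z, 2))) (Function('F')(z) = Add(Add(Pow(z, 2), Pow(z, 2)), z) = Add(Mul(2, Pow(z, 2)), z) = Add(z, Mul(2, Pow(z, 2))))
Function('s')(c) = Add(-6, Mul(-1, c)) (Function('s')(c) = Mul(Add(6, c), -1) = Add(-6, Mul(-1, c)))
Mul(Add(17, Add(Add(Function('s')(6), Function('F')(4)), Function('I')(-2, -5))), -79) = Mul(Add(17, Add(Add(Add(-6, Mul(-1, 6)), Mul(4, Add(1, Mul(2, 4)))), Add(3, -2))), -79) = Mul(Add(17, Add(Add(Add(-6, -6), Mul(4, Add(1, 8))), 1)), -79) = Mul(Add(17, Add(Add(-12, Mul(4, 9)), 1)), -79) = Mul(Add(17, Add(Add(-12, 36), 1)), -79) = Mul(Add(17, Add(24, 1)), -79) = Mul(Add(17, 25), -79) = Mul(42, -79) = -3318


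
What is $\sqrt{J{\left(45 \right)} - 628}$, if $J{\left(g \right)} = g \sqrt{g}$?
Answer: $\sqrt{-628 + 135 \sqrt{5}} \approx 18.059 i$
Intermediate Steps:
$J{\left(g \right)} = g^{\frac{3}{2}}$
$\sqrt{J{\left(45 \right)} - 628} = \sqrt{45^{\frac{3}{2}} - 628} = \sqrt{135 \sqrt{5} - 628} = \sqrt{-628 + 135 \sqrt{5}}$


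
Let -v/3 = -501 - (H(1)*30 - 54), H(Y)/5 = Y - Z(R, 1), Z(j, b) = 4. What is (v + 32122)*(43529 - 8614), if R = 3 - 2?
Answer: 1121225395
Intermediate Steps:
R = 1
H(Y) = -20 + 5*Y (H(Y) = 5*(Y - 1*4) = 5*(Y - 4) = 5*(-4 + Y) = -20 + 5*Y)
v = -9 (v = -3*(-501 - ((-20 + 5*1)*30 - 54)) = -3*(-501 - ((-20 + 5)*30 - 54)) = -3*(-501 - (-15*30 - 54)) = -3*(-501 - (-450 - 54)) = -3*(-501 - 1*(-504)) = -3*(-501 + 504) = -3*3 = -9)
(v + 32122)*(43529 - 8614) = (-9 + 32122)*(43529 - 8614) = 32113*34915 = 1121225395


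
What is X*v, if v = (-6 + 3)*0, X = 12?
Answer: 0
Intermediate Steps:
v = 0 (v = -3*0 = 0)
X*v = 12*0 = 0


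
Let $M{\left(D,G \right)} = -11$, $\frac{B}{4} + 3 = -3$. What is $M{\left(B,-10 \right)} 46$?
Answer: $-506$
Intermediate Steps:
$B = -24$ ($B = -12 + 4 \left(-3\right) = -12 - 12 = -24$)
$M{\left(B,-10 \right)} 46 = \left(-11\right) 46 = -506$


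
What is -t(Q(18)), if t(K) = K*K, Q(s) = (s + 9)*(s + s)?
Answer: -944784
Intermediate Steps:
Q(s) = 2*s*(9 + s) (Q(s) = (9 + s)*(2*s) = 2*s*(9 + s))
t(K) = K²
-t(Q(18)) = -(2*18*(9 + 18))² = -(2*18*27)² = -1*972² = -1*944784 = -944784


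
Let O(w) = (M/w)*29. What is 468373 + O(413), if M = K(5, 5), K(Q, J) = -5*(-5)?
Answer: 193438774/413 ≈ 4.6838e+5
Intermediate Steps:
K(Q, J) = 25
M = 25
O(w) = 725/w (O(w) = (25/w)*29 = 725/w)
468373 + O(413) = 468373 + 725/413 = 193438774/413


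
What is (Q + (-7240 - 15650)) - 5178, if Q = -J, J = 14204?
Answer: -42272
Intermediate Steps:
Q = -14204 (Q = -1*14204 = -14204)
(Q + (-7240 - 15650)) - 5178 = (-14204 + (-7240 - 15650)) - 5178 = (-14204 - 22890) - 5178 = -37094 - 5178 = -42272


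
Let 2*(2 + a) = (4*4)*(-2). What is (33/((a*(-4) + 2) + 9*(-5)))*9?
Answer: 297/29 ≈ 10.241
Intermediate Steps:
a = -18 (a = -2 + ((4*4)*(-2))/2 = -2 + (16*(-2))/2 = -2 + (½)*(-32) = -2 - 16 = -18)
(33/((a*(-4) + 2) + 9*(-5)))*9 = (33/((-18*(-4) + 2) + 9*(-5)))*9 = (33/((72 + 2) - 45))*9 = (33/(74 - 45))*9 = (33/29)*9 = 297/29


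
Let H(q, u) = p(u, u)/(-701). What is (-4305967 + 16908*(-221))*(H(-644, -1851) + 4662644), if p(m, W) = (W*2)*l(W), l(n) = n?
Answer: -26232349254525670/701 ≈ -3.7421e+13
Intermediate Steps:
p(m, W) = 2*W**2 (p(m, W) = (W*2)*W = (2*W)*W = 2*W**2)
H(q, u) = -2*u**2/701 (H(q, u) = (2*u**2)/(-701) = (2*u**2)*(-1/701) = -2*u**2/701)
(-4305967 + 16908*(-221))*(H(-644, -1851) + 4662644) = (-4305967 + 16908*(-221))*(-2/701*(-1851)**2 + 4662644) = (-4305967 - 3736668)*(-2/701*3426201 + 4662644) = -8042635*(-6852402/701 + 4662644) = -8042635*3261661042/701 = -26232349254525670/701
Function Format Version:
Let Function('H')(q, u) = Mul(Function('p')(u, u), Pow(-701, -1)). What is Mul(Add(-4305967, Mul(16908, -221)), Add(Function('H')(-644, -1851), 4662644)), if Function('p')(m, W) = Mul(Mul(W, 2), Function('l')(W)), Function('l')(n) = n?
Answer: Rational(-26232349254525670, 701) ≈ -3.7421e+13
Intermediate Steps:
Function('p')(m, W) = Mul(2, Pow(W, 2)) (Function('p')(m, W) = Mul(Mul(W, 2), W) = Mul(Mul(2, W), W) = Mul(2, Pow(W, 2)))
Function('H')(q, u) = Mul(Rational(-2, 701), Pow(u, 2)) (Function('H')(q, u) = Mul(Mul(2, Pow(u, 2)), Pow(-701, -1)) = Mul(Mul(2, Pow(u, 2)), Rational(-1, 701)) = Mul(Rational(-2, 701), Pow(u, 2)))
Mul(Add(-4305967, Mul(16908, -221)), Add(Function('H')(-644, -1851), 4662644)) = Mul(Add(-4305967, Mul(16908, -221)), Add(Mul(Rational(-2, 701), Pow(-1851, 2)), 4662644)) = Mul(Add(-4305967, -3736668), Add(Mul(Rational(-2, 701), 3426201), 4662644)) = Mul(-8042635, Add(Rational(-6852402, 701), 4662644)) = Mul(-8042635, Rational(3261661042, 701)) = Rational(-26232349254525670, 701)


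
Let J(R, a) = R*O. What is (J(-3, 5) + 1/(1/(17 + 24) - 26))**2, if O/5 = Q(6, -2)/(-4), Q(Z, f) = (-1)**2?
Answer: 249987721/18147600 ≈ 13.775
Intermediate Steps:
Q(Z, f) = 1
O = -5/4 (O = 5*(1/(-4)) = 5*(1*(-1/4)) = 5*(-1/4) = -5/4 ≈ -1.2500)
J(R, a) = -5*R/4 (J(R, a) = R*(-5/4) = -5*R/4)
(J(-3, 5) + 1/(1/(17 + 24) - 26))**2 = (-5/4*(-3) + 1/(1/(17 + 24) - 26))**2 = (15/4 + 1/(1/41 - 26))**2 = (15/4 + 1/(-1065/41))**2 = (15/4 - 41/1065)**2 = (15811/4260)**2 = 249987721/18147600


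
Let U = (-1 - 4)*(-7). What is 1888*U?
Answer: 66080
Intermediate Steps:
U = 35 (U = -5*(-7) = 35)
1888*U = 1888*35 = 66080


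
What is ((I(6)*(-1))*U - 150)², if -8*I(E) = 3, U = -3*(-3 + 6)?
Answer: 1505529/64 ≈ 23524.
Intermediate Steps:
U = -9 (U = -3*3 = -9)
I(E) = -3/8 (I(E) = -⅛*3 = -3/8)
((I(6)*(-1))*U - 150)² = (-3/8*(-1)*(-9) - 150)² = ((3/8)*(-9) - 150)² = (-27/8 - 150)² = (-1227/8)² = 1505529/64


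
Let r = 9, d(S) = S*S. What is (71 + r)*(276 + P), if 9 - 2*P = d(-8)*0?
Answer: 22440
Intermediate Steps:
d(S) = S**2
P = 9/2 (P = 9/2 - (-8)**2*0/2 = 9/2 - 32*0 = 9/2 - 1/2*0 = 9/2 + 0 = 9/2 ≈ 4.5000)
(71 + r)*(276 + P) = (71 + 9)*(276 + 9/2) = 80*(561/2) = 22440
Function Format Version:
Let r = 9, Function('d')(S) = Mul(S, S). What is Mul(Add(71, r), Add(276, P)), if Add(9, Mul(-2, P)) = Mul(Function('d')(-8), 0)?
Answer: 22440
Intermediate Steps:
Function('d')(S) = Pow(S, 2)
P = Rational(9, 2) (P = Add(Rational(9, 2), Mul(Rational(-1, 2), Mul(Pow(-8, 2), 0))) = Add(Rational(9, 2), Mul(Rational(-1, 2), Mul(64, 0))) = Add(Rational(9, 2), Mul(Rational(-1, 2), 0)) = Add(Rational(9, 2), 0) = Rational(9, 2) ≈ 4.5000)
Mul(Add(71, r), Add(276, P)) = Mul(Add(71, 9), Add(276, Rational(9, 2))) = Mul(80, Rational(561, 2)) = 22440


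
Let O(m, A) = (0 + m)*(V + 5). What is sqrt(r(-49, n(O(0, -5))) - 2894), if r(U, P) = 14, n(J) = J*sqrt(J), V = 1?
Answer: 24*I*sqrt(5) ≈ 53.666*I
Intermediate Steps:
O(m, A) = 6*m (O(m, A) = (0 + m)*(1 + 5) = m*6 = 6*m)
n(J) = J**(3/2)
sqrt(r(-49, n(O(0, -5))) - 2894) = sqrt(14 - 2894) = sqrt(-2880) = 24*I*sqrt(5)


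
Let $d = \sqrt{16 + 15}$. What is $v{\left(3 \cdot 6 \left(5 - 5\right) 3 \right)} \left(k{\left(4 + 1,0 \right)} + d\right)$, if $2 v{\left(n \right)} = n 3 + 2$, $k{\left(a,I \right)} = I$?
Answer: $\sqrt{31} \approx 5.5678$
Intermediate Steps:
$v{\left(n \right)} = 1 + \frac{3 n}{2}$ ($v{\left(n \right)} = \frac{n 3 + 2}{2} = \frac{3 n + 2}{2} = \frac{2 + 3 n}{2} = 1 + \frac{3 n}{2}$)
$d = \sqrt{31} \approx 5.5678$
$v{\left(3 \cdot 6 \left(5 - 5\right) 3 \right)} \left(k{\left(4 + 1,0 \right)} + d\right) = \left(1 + \frac{3 \cdot 3 \cdot 6 \left(5 - 5\right) 3}{2}\right) \left(0 + \sqrt{31}\right) = \left(1 + \frac{3 \cdot 18 \cdot 0 \cdot 3}{2}\right) \sqrt{31} = \left(1 + \frac{3 \cdot 18 \cdot 0}{2}\right) \sqrt{31} = \left(1 + \frac{3}{2} \cdot 0\right) \sqrt{31} = \left(1 + 0\right) \sqrt{31} = 1 \sqrt{31} = \sqrt{31}$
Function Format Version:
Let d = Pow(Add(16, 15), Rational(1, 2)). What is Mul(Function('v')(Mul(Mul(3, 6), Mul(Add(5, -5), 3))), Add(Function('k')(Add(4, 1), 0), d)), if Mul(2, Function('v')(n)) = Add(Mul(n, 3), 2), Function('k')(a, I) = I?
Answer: Pow(31, Rational(1, 2)) ≈ 5.5678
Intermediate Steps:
Function('v')(n) = Add(1, Mul(Rational(3, 2), n)) (Function('v')(n) = Mul(Rational(1, 2), Add(Mul(n, 3), 2)) = Mul(Rational(1, 2), Add(Mul(3, n), 2)) = Mul(Rational(1, 2), Add(2, Mul(3, n))) = Add(1, Mul(Rational(3, 2), n)))
d = Pow(31, Rational(1, 2)) ≈ 5.5678
Mul(Function('v')(Mul(Mul(3, 6), Mul(Add(5, -5), 3))), Add(Function('k')(Add(4, 1), 0), d)) = Mul(Add(1, Mul(Rational(3, 2), Mul(Mul(3, 6), Mul(Add(5, -5), 3)))), Add(0, Pow(31, Rational(1, 2)))) = Mul(Add(1, Mul(Rational(3, 2), Mul(18, Mul(0, 3)))), Pow(31, Rational(1, 2))) = Mul(Add(1, Mul(Rational(3, 2), Mul(18, 0))), Pow(31, Rational(1, 2))) = Mul(Add(1, Mul(Rational(3, 2), 0)), Pow(31, Rational(1, 2))) = Mul(Add(1, 0), Pow(31, Rational(1, 2))) = Mul(1, Pow(31, Rational(1, 2))) = Pow(31, Rational(1, 2))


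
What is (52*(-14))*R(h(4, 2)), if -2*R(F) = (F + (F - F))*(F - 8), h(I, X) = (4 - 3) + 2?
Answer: -5460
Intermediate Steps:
h(I, X) = 3 (h(I, X) = 1 + 2 = 3)
R(F) = -F*(-8 + F)/2 (R(F) = -(F + (F - F))*(F - 8)/2 = -(F + 0)*(-8 + F)/2 = -F*(-8 + F)/2)
(52*(-14))*R(h(4, 2)) = (52*(-14))*((½)*3*(8 - 1*3)) = -364*3*(8 - 3) = -364*3*5 = -728*15/2 = -5460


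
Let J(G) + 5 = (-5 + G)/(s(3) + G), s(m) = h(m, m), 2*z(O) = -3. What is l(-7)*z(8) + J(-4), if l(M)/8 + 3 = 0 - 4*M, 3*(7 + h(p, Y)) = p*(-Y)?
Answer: -4261/14 ≈ -304.36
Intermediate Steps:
z(O) = -3/2 (z(O) = (½)*(-3) = -3/2)
h(p, Y) = -7 - Y*p/3 (h(p, Y) = -7 + (p*(-Y))/3 = -7 + (-Y*p)/3 = -7 - Y*p/3)
s(m) = -7 - m²/3 (s(m) = -7 - m*m/3 = -7 - m²/3)
l(M) = -24 - 32*M (l(M) = -24 + 8*(0 - 4*M) = -24 + 8*(-4*M) = -24 - 32*M)
J(G) = -5 + (-5 + G)/(-10 + G) (J(G) = -5 + (-5 + G)/((-7 - ⅓*3²) + G) = -5 + (-5 + G)/((-7 - ⅓*9) + G) = -5 + (-5 + G)/((-7 - 3) + G) = -5 + (-5 + G)/(-10 + G))
l(-7)*z(8) + J(-4) = (-24 - 32*(-7))*(-3/2) + (45 - 4*(-4))/(-10 - 4) = (-24 + 224)*(-3/2) + (45 + 16)/(-14) = 200*(-3/2) - 1/14*61 = -300 - 61/14 = -4261/14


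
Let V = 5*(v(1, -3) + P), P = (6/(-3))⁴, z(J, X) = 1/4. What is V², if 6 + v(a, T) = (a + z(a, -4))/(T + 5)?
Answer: 180625/64 ≈ 2822.3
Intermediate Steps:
z(J, X) = ¼ (z(J, X) = 1*(¼) = ¼)
v(a, T) = -6 + (¼ + a)/(5 + T) (v(a, T) = -6 + (a + ¼)/(T + 5) = -6 + (¼ + a)/(5 + T))
P = 16 (P = (6*(-⅓))⁴ = (-2)⁴ = 16)
V = 425/8 (V = 5*((-119/4 + 1 - 6*(-3))/(5 - 3) + 16) = 5*((-119/4 + 1 + 18)/2 + 16) = 5*((½)*(-43/4) + 16) = 5*(-43/8 + 16) = 5*(85/8) = 425/8 ≈ 53.125)
V² = (425/8)² = 180625/64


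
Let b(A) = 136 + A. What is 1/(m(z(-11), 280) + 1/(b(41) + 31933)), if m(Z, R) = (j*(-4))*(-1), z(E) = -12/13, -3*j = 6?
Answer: -32110/256879 ≈ -0.12500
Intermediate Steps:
j = -2 (j = -⅓*6 = -2)
z(E) = -12/13 (z(E) = -12*1/13 = -12/13)
m(Z, R) = -8 (m(Z, R) = -2*(-4)*(-1) = 8*(-1) = -8)
1/(m(z(-11), 280) + 1/(b(41) + 31933)) = 1/(-8 + 1/((136 + 41) + 31933)) = 1/(-8 + 1/(177 + 31933)) = 1/(-8 + 1/32110) = 1/(-256879/32110) = -32110/256879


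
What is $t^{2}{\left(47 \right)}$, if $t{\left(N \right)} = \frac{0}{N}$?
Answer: $0$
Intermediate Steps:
$t{\left(N \right)} = 0$
$t^{2}{\left(47 \right)} = 0^{2} = 0$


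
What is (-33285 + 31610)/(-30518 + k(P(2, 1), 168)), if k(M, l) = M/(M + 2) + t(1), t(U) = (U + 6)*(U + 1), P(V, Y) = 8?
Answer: 8375/152516 ≈ 0.054912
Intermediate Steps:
t(U) = (1 + U)*(6 + U) (t(U) = (6 + U)*(1 + U) = (1 + U)*(6 + U))
k(M, l) = 14 + M/(2 + M) (k(M, l) = M/(M + 2) + (6 + 1² + 7*1) = M/(2 + M) + (6 + 1 + 7) = M/(2 + M) + 14 = 14 + M/(2 + M))
(-33285 + 31610)/(-30518 + k(P(2, 1), 168)) = (-33285 + 31610)/(-30518 + (28 + 15*8)/(2 + 8)) = -1675/(-30518 + (28 + 120)/10) = -1675/(-30518 + (⅒)*148) = -1675/(-30518 + 74/5) = -1675/(-152516/5) = -1675*(-5/152516) = 8375/152516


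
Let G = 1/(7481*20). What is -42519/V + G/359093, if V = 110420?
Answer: -57110983633453/148314749008930 ≈ -0.38507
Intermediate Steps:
G = 1/149620 ≈ 6.6836e-6
-42519/V + G/359093 = -42519/110420 + (1/149620)/359093 = -42519*1/110420 + (1/149620)*(1/359093) = -42519/110420 + 1/53727494660 = -57110983633453/148314749008930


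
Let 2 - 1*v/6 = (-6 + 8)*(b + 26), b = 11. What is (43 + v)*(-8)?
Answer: 3112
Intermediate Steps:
v = -432 (v = 12 - 6*(-6 + 8)*(11 + 26) = 12 - 12*37 = 12 - 6*74 = 12 - 444 = -432)
(43 + v)*(-8) = (43 - 432)*(-8) = -389*(-8) = 3112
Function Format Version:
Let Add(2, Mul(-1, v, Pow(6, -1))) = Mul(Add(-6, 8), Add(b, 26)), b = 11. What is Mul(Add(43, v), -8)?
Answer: 3112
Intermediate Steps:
v = -432 (v = Add(12, Mul(-6, Mul(Add(-6, 8), Add(11, 26)))) = Add(12, Mul(-6, Mul(2, 37))) = Add(12, Mul(-6, 74)) = Add(12, -444) = -432)
Mul(Add(43, v), -8) = Mul(Add(43, -432), -8) = Mul(-389, -8) = 3112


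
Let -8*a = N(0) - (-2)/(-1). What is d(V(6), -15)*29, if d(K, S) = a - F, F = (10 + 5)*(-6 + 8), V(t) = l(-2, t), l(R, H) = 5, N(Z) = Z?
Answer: -3451/4 ≈ -862.75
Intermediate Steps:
V(t) = 5
F = 30 (F = 15*2 = 30)
a = ¼ (a = -(0 - (-2)/(-1))/8 = -(0 - (-2)*(-1))/8 = -(0 - 1*2)/8 = -(0 - 2)/8 = -⅛*(-2) = ¼ ≈ 0.25000)
d(K, S) = -119/4 (d(K, S) = ¼ - 1*30 = ¼ - 30 = -119/4)
d(V(6), -15)*29 = -119/4*29 = -3451/4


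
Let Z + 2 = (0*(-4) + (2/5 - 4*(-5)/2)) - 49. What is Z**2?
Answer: 41209/25 ≈ 1648.4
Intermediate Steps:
Z = -203/5 (Z = -2 + ((0*(-4) + (2/5 - 4*(-5)/2)) - 49) = -2 + ((0 + (2*(1/5) + 20*(1/2))) - 49) = -2 + ((0 + (2/5 + 10)) - 49) = -2 + ((0 + 52/5) - 49) = -2 + (52/5 - 49) = -2 - 193/5 = -203/5 ≈ -40.600)
Z**2 = (-203/5)**2 = 41209/25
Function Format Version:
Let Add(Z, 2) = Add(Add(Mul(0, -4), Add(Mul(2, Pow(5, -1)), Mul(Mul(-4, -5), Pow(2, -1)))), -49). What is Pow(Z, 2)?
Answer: Rational(41209, 25) ≈ 1648.4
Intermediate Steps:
Z = Rational(-203, 5) (Z = Add(-2, Add(Add(Mul(0, -4), Add(Mul(2, Pow(5, -1)), Mul(Mul(-4, -5), Pow(2, -1)))), -49)) = Add(-2, Add(Add(0, Add(Mul(2, Rational(1, 5)), Mul(20, Rational(1, 2)))), -49)) = Add(-2, Add(Add(0, Add(Rational(2, 5), 10)), -49)) = Add(-2, Add(Add(0, Rational(52, 5)), -49)) = Add(-2, Add(Rational(52, 5), -49)) = Add(-2, Rational(-193, 5)) = Rational(-203, 5) ≈ -40.600)
Pow(Z, 2) = Pow(Rational(-203, 5), 2) = Rational(41209, 25)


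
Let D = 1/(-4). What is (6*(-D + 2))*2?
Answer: 27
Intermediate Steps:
D = -1/4 (D = 1*(-1/4) = -1/4 ≈ -0.25000)
(6*(-D + 2))*2 = (6*(-1*(-1/4) + 2))*2 = (6*(1/4 + 2))*2 = (6*(9/4))*2 = (27/2)*2 = 27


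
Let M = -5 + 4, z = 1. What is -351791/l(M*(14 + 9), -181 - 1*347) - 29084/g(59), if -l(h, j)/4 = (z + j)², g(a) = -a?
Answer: 32330636613/65544044 ≈ 493.27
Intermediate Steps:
M = -1
l(h, j) = -4*(1 + j)²
-351791/l(M*(14 + 9), -181 - 1*347) - 29084/g(59) = -351791*(-1/(4*(1 + (-181 - 1*347))²)) - 29084/((-1*59)) = -351791*(-1/(4*(1 + (-181 - 347))²)) - 29084/(-59) = -351791*(-1/(4*(1 - 528)²)) - 29084*(-1/59) = -351791/((-4*(-527)²)) + 29084/59 = -351791/((-4*277729)) + 29084/59 = -351791/(-1110916) + 29084/59 = -351791*(-1/1110916) + 29084/59 = 351791/1110916 + 29084/59 = 32330636613/65544044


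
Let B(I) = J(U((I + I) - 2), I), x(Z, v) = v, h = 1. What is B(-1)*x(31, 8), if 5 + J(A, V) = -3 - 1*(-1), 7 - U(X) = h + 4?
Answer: -56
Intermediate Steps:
U(X) = 2 (U(X) = 7 - (1 + 4) = 7 - 1*5 = 7 - 5 = 2)
J(A, V) = -7 (J(A, V) = -5 + (-3 - 1*(-1)) = -5 + (-3 + 1) = -5 - 2 = -7)
B(I) = -7
B(-1)*x(31, 8) = -7*8 = -56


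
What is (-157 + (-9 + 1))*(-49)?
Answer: 8085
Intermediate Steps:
(-157 + (-9 + 1))*(-49) = (-157 - 8)*(-49) = -165*(-49) = 8085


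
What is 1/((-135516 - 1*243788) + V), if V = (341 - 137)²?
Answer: -1/337688 ≈ -2.9613e-6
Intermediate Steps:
V = 41616 (V = 204² = 41616)
1/((-135516 - 1*243788) + V) = 1/((-135516 - 1*243788) + 41616) = 1/((-135516 - 243788) + 41616) = 1/(-379304 + 41616) = 1/(-337688) = -1/337688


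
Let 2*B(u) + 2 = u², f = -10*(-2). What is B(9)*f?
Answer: 790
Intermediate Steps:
f = 20
B(u) = -1 + u²/2
B(9)*f = (-1 + (½)*9²)*20 = (-1 + (½)*81)*20 = (-1 + 81/2)*20 = (79/2)*20 = 790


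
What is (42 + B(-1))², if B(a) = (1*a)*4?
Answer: 1444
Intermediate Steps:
B(a) = 4*a (B(a) = a*4 = 4*a)
(42 + B(-1))² = (42 + 4*(-1))² = (42 - 4)² = 38² = 1444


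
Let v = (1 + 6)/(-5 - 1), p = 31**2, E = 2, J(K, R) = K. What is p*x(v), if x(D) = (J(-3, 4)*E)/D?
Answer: 34596/7 ≈ 4942.3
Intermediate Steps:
p = 961
v = -7/6 (v = 7/(-6) = 7*(-1/6) = -7/6 ≈ -1.1667)
x(D) = -6/D (x(D) = (-3*2)/D = -6/D)
p*x(v) = 961*(-6/(-7/6)) = 961*(-6*(-6/7)) = 961*(36/7) = 34596/7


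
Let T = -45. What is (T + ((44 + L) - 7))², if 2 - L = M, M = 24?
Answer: 900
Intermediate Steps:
L = -22 (L = 2 - 1*24 = 2 - 24 = -22)
(T + ((44 + L) - 7))² = (-45 + ((44 - 22) - 7))² = (-45 + (22 - 7))² = (-45 + 15)² = (-30)² = 900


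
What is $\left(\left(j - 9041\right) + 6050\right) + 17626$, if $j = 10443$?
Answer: $25078$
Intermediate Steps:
$\left(\left(j - 9041\right) + 6050\right) + 17626 = \left(\left(10443 - 9041\right) + 6050\right) + 17626 = \left(1402 + 6050\right) + 17626 = 7452 + 17626 = 25078$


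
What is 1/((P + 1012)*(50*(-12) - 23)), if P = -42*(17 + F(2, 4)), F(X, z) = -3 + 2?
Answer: -1/211820 ≈ -4.7210e-6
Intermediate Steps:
F(X, z) = -1
P = -672 (P = -42*(17 - 1) = -42*16 = -672)
1/((P + 1012)*(50*(-12) - 23)) = 1/((-672 + 1012)*(50*(-12) - 23)) = 1/(340*(-600 - 23)) = (1/340)/(-623) = (1/340)*(-1/623) = -1/211820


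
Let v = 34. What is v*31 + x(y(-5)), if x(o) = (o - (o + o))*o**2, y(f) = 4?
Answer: 990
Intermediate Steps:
x(o) = -o**3 (x(o) = (o - 2*o)*o**2 = (-o)*o**2 = -o**3)
v*31 + x(y(-5)) = 34*31 - 1*4**3 = 1054 - 1*64 = 1054 - 64 = 990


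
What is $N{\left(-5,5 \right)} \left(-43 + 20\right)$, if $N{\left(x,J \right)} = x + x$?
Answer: $230$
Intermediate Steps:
$N{\left(x,J \right)} = 2 x$
$N{\left(-5,5 \right)} \left(-43 + 20\right) = 2 \left(-5\right) \left(-43 + 20\right) = \left(-10\right) \left(-23\right) = 230$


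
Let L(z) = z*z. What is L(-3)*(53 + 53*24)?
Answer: 11925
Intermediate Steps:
L(z) = z²
L(-3)*(53 + 53*24) = (-3)²*(53 + 53*24) = 9*(53 + 1272) = 9*1325 = 11925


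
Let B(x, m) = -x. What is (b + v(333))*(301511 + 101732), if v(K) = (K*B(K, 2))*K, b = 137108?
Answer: -14834878096747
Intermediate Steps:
v(K) = -K³ (v(K) = (K*(-K))*K = (-K²)*K = -K³)
(b + v(333))*(301511 + 101732) = (137108 - 1*333³)*(301511 + 101732) = (137108 - 1*36926037)*403243 = (137108 - 36926037)*403243 = -36788929*403243 = -14834878096747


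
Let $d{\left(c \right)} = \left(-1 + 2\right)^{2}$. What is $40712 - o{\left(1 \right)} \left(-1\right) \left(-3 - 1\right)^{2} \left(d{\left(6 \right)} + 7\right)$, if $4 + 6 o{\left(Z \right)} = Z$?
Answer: $40648$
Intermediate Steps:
$o{\left(Z \right)} = - \frac{2}{3} + \frac{Z}{6}$
$d{\left(c \right)} = 1$ ($d{\left(c \right)} = 1^{2} = 1$)
$40712 - o{\left(1 \right)} \left(-1\right) \left(-3 - 1\right)^{2} \left(d{\left(6 \right)} + 7\right) = 40712 - \left(- \frac{2}{3} + \frac{1}{6} \cdot 1\right) \left(-1\right) \left(-3 - 1\right)^{2} \left(1 + 7\right) = 40712 - \left(- \frac{2}{3} + \frac{1}{6}\right) \left(-1\right) \left(-4\right)^{2} \cdot 8 = 40712 - \left(- \frac{1}{2}\right) \left(-1\right) 16 \cdot 8 = 40712 - \frac{1}{2} \cdot 16 \cdot 8 = 40712 - 8 \cdot 8 = 40712 - 64 = 40648$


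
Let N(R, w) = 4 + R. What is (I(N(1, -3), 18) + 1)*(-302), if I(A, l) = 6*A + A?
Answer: -10872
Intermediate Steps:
I(A, l) = 7*A
(I(N(1, -3), 18) + 1)*(-302) = (7*(4 + 1) + 1)*(-302) = (7*5 + 1)*(-302) = (35 + 1)*(-302) = 36*(-302) = -10872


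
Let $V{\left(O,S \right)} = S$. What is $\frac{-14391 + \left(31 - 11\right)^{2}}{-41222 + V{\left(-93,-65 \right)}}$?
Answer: $\frac{13991}{41287} \approx 0.33887$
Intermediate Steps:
$\frac{-14391 + \left(31 - 11\right)^{2}}{-41222 + V{\left(-93,-65 \right)}} = \frac{-14391 + \left(31 - 11\right)^{2}}{-41222 - 65} = \frac{-14391 + 20^{2}}{-41287} = \left(-14391 + 400\right) \left(- \frac{1}{41287}\right) = \left(-13991\right) \left(- \frac{1}{41287}\right) = \frac{13991}{41287}$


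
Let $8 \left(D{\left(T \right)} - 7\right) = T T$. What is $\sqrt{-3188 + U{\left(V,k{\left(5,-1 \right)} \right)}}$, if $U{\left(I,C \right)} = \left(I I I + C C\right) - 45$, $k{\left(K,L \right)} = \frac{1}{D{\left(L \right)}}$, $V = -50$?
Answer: $\frac{i \sqrt{416628953}}{57} \approx 358.1 i$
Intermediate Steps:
$D{\left(T \right)} = 7 + \frac{T^{2}}{8}$ ($D{\left(T \right)} = 7 + \frac{T T}{8} = 7 + \frac{T^{2}}{8}$)
$k{\left(K,L \right)} = \frac{1}{7 + \frac{L^{2}}{8}}$
$U{\left(I,C \right)} = -45 + C^{2} + I^{3}$ ($U{\left(I,C \right)} = \left(I^{2} I + C^{2}\right) - 45 = \left(I^{3} + C^{2}\right) - 45 = \left(C^{2} + I^{3}\right) - 45 = -45 + C^{2} + I^{3}$)
$\sqrt{-3188 + U{\left(V,k{\left(5,-1 \right)} \right)}} = \sqrt{-3188 + \left(-45 + \left(\frac{8}{56 + \left(-1\right)^{2}}\right)^{2} + \left(-50\right)^{3}\right)} = \sqrt{-3188 - \left(125045 - \frac{64}{\left(56 + 1\right)^{2}}\right)} = \sqrt{-3188 - \left(125045 - \frac{64}{3249}\right)} = \sqrt{-3188 - \frac{406271141}{3249}} = \sqrt{- \frac{416628953}{3249}} = \frac{i \sqrt{416628953}}{57}$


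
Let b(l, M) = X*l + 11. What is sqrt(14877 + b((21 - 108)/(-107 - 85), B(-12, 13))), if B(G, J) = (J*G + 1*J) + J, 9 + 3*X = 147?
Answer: sqrt(954166)/8 ≈ 122.10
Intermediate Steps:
X = 46 (X = -3 + (1/3)*147 = -3 + 49 = 46)
B(G, J) = 2*J + G*J (B(G, J) = (G*J + J) + J = (J + G*J) + J = 2*J + G*J)
b(l, M) = 11 + 46*l (b(l, M) = 46*l + 11 = 11 + 46*l)
sqrt(14877 + b((21 - 108)/(-107 - 85), B(-12, 13))) = sqrt(14877 + (11 + 46*((21 - 108)/(-107 - 85)))) = sqrt(14877 + (11 + 46*(-87/(-192)))) = sqrt(14877 + (11 + 46*(-87*(-1/192)))) = sqrt(14877 + (11 + 46*(29/64))) = sqrt(14877 + (11 + 667/32)) = sqrt(14877 + 1019/32) = sqrt(477083/32) = sqrt(954166)/8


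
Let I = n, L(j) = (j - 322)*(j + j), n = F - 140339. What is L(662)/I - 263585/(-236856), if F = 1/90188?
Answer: -2093318844847615/999287073849912 ≈ -2.0948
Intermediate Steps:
F = 1/90188 ≈ 1.1088e-5
n = -12656893731/90188 (n = 1/90188 - 140339 = -12656893731/90188 ≈ -1.4034e+5)
L(j) = 2*j*(-322 + j) (L(j) = (-322 + j)*(2*j) = 2*j*(-322 + j))
I = -12656893731/90188 ≈ -1.4034e+5
L(662)/I - 263585/(-236856) = (2*662*(-322 + 662))/(-12656893731/90188) - 263585/(-236856) = (2*662*340)*(-90188/12656893731) - 263585*(-1/236856) = 450160*(-90188/12656893731) + 263585/236856 = -40599030080/12656893731 + 263585/236856 = -2093318844847615/999287073849912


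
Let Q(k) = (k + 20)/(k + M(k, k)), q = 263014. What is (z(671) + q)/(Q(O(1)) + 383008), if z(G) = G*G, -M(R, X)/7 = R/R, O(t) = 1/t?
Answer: 1426510/766009 ≈ 1.8623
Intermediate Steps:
M(R, X) = -7 (M(R, X) = -7*R/R = -7*1 = -7)
Q(k) = (20 + k)/(-7 + k) (Q(k) = (k + 20)/(k - 7) = (20 + k)/(-7 + k))
z(G) = G²
(z(671) + q)/(Q(O(1)) + 383008) = (671² + 263014)/((20 + 1/1)/(-7 + 1/1) + 383008) = (450241 + 263014)/((20 + 1)/(-7 + 1) + 383008) = 713255/(21/(-6) + 383008) = 713255/(-⅙*21 + 383008) = 713255/(-7/2 + 383008) = 713255/(766009/2) = 713255*(2/766009) = 1426510/766009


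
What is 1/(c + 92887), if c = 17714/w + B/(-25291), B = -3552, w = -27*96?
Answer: 32777136/3044350432637 ≈ 1.0767e-5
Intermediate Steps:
w = -2592
c = -219398995/32777136 (c = 17714/(-2592) - 3552/(-25291) = 17714*(-1/2592) - 3552*(-1/25291) = -8857/1296 + 3552/25291 = -219398995/32777136 ≈ -6.6937)
1/(c + 92887) = 1/(-219398995/32777136 + 92887) = 1/(3044350432637/32777136) = 32777136/3044350432637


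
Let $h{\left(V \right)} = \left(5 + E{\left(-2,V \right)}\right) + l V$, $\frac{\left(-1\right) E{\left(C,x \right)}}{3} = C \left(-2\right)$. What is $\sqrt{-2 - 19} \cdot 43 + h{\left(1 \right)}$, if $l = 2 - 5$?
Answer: $-10 + 43 i \sqrt{21} \approx -10.0 + 197.05 i$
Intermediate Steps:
$E{\left(C,x \right)} = 6 C$ ($E{\left(C,x \right)} = - 3 C \left(-2\right) = - 3 \left(- 2 C\right) = 6 C$)
$l = -3$
$h{\left(V \right)} = -7 - 3 V$ ($h{\left(V \right)} = \left(5 + 6 \left(-2\right)\right) - 3 V = \left(5 - 12\right) - 3 V = -7 - 3 V$)
$\sqrt{-2 - 19} \cdot 43 + h{\left(1 \right)} = \sqrt{-2 - 19} \cdot 43 - 10 = \sqrt{-21} \cdot 43 - 10 = i \sqrt{21} \cdot 43 - 10 = 43 i \sqrt{21} - 10 = -10 + 43 i \sqrt{21}$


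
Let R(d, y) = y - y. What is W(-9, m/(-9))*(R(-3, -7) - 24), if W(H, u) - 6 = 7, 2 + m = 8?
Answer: -312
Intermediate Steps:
m = 6 (m = -2 + 8 = 6)
R(d, y) = 0
W(H, u) = 13 (W(H, u) = 6 + 7 = 13)
W(-9, m/(-9))*(R(-3, -7) - 24) = 13*(0 - 24) = 13*(-24) = -312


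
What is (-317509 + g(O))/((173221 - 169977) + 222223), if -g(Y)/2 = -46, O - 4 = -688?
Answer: -317417/225467 ≈ -1.4078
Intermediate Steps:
O = -684 (O = 4 - 688 = -684)
g(Y) = 92 (g(Y) = -2*(-46) = 92)
(-317509 + g(O))/((173221 - 169977) + 222223) = (-317509 + 92)/((173221 - 169977) + 222223) = -317417/(3244 + 222223) = -317417/225467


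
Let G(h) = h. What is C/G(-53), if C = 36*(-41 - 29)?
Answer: 2520/53 ≈ 47.547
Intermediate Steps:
C = -2520 (C = 36*(-70) = -2520)
C/G(-53) = -2520/(-53) = -2520*(-1/53) = 2520/53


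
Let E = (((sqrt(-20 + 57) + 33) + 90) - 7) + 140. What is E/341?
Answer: 256/341 + sqrt(37)/341 ≈ 0.76857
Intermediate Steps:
E = 256 + sqrt(37) (E = (((sqrt(37) + 33) + 90) - 7) + 140 = (((33 + sqrt(37)) + 90) - 7) + 140 = ((123 + sqrt(37)) - 7) + 140 = (116 + sqrt(37)) + 140 = 256 + sqrt(37) ≈ 262.08)
E/341 = (256 + sqrt(37))/341 = (256 + sqrt(37))*(1/341) = 256/341 + sqrt(37)/341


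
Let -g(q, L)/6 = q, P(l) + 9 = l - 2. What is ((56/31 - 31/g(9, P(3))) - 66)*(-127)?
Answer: 13525373/1674 ≈ 8079.7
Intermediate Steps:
P(l) = -11 + l (P(l) = -9 + (l - 2) = -9 + (-2 + l) = -11 + l)
g(q, L) = -6*q
((56/31 - 31/g(9, P(3))) - 66)*(-127) = ((56/31 - 31/((-6*9))) - 66)*(-127) = ((56*(1/31) - 31/(-54)) - 66)*(-127) = ((56/31 - 31*(-1/54)) - 66)*(-127) = ((56/31 + 31/54) - 66)*(-127) = (3985/1674 - 66)*(-127) = -106499/1674*(-127) = 13525373/1674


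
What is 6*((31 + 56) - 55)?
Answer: 192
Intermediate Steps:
6*((31 + 56) - 55) = 6*(87 - 55) = 6*32 = 192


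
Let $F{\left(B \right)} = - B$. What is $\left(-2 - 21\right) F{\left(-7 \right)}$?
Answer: $-161$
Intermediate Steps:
$\left(-2 - 21\right) F{\left(-7 \right)} = \left(-2 - 21\right) \left(\left(-1\right) \left(-7\right)\right) = \left(-23\right) 7 = -161$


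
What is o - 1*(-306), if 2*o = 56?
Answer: 334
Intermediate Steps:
o = 28 (o = (½)*56 = 28)
o - 1*(-306) = 28 - 1*(-306) = 28 + 306 = 334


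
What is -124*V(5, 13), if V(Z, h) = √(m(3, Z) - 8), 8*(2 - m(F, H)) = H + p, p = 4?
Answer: -31*I*√114 ≈ -330.99*I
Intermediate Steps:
m(F, H) = 3/2 - H/8 (m(F, H) = 2 - (H + 4)/8 = 2 - (4 + H)/8 = 2 + (-½ - H/8) = 3/2 - H/8)
V(Z, h) = √(-13/2 - Z/8) (V(Z, h) = √((3/2 - Z/8) - 8) = √(-13/2 - Z/8))
-124*V(5, 13) = -31*√(-104 - 2*5) = -31*√(-104 - 10) = -31*√(-114) = -31*I*√114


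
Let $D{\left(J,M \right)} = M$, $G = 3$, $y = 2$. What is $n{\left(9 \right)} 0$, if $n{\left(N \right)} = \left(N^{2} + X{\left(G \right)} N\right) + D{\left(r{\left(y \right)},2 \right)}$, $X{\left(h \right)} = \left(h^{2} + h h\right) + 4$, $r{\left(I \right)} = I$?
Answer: $0$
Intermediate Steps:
$X{\left(h \right)} = 4 + 2 h^{2}$ ($X{\left(h \right)} = \left(h^{2} + h^{2}\right) + 4 = 2 h^{2} + 4 = 4 + 2 h^{2}$)
$n{\left(N \right)} = 2 + N^{2} + 22 N$ ($n{\left(N \right)} = \left(N^{2} + \left(4 + 2 \cdot 3^{2}\right) N\right) + 2 = \left(N^{2} + \left(4 + 2 \cdot 9\right) N\right) + 2 = \left(N^{2} + \left(4 + 18\right) N\right) + 2 = \left(N^{2} + 22 N\right) + 2 = 2 + N^{2} + 22 N$)
$n{\left(9 \right)} 0 = \left(2 + 9^{2} + 22 \cdot 9\right) 0 = \left(2 + 81 + 198\right) 0 = 281 \cdot 0 = 0$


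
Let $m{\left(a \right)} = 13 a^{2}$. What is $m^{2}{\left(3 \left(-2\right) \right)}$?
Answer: $219024$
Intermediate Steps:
$m^{2}{\left(3 \left(-2\right) \right)} = \left(13 \left(3 \left(-2\right)\right)^{2}\right)^{2} = \left(13 \left(-6\right)^{2}\right)^{2} = \left(13 \cdot 36\right)^{2} = 468^{2} = 219024$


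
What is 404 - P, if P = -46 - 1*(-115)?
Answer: 335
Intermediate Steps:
P = 69 (P = -46 + 115 = 69)
404 - P = 404 - 1*69 = 404 - 69 = 335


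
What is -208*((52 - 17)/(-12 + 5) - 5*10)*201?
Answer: 2299440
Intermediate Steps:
-208*((52 - 17)/(-12 + 5) - 5*10)*201 = -208*(35/(-7) - 50)*201 = -208*(35*(-1/7) - 50)*201 = -208*(-5 - 50)*201 = -208*(-55)*201 = 11440*201 = 2299440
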